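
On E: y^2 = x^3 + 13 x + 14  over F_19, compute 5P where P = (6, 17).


k = 5 = 101_2 (binary, LSB first: 101)
Double-and-add from P = (6, 17):
  bit 0 = 1: acc = O + (6, 17) = (6, 17)
  bit 1 = 0: acc unchanged = (6, 17)
  bit 2 = 1: acc = (6, 17) + (10, 2) = (4, 4)

5P = (4, 4)


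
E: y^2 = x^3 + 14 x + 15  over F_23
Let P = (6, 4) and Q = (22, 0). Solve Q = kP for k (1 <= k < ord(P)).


Enumerate multiples of P until we hit Q = (22, 0):
  1P = (6, 4)
  2P = (15, 14)
  3P = (18, 21)
  4P = (5, 7)
  5P = (21, 18)
  6P = (12, 18)
  7P = (13, 18)
  8P = (8, 15)
  9P = (22, 0)
Match found at i = 9.

k = 9


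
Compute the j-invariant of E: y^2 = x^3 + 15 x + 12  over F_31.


Delta = -16(4 a^3 + 27 b^2) mod 31 = 17
-1728 * (4 a)^3 = -1728 * (4*15)^3 mod 31 = 29
j = 29 * 17^(-1) mod 31 = 9

j = 9 (mod 31)


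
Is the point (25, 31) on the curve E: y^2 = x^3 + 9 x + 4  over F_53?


Check whether y^2 = x^3 + 9 x + 4 (mod 53) for (x, y) = (25, 31).
LHS: y^2 = 31^2 mod 53 = 7
RHS: x^3 + 9 x + 4 = 25^3 + 9*25 + 4 mod 53 = 7
LHS = RHS

Yes, on the curve


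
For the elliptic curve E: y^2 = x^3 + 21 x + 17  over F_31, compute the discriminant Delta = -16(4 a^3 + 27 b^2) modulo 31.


4 a^3 + 27 b^2 = 4*21^3 + 27*17^2 = 37044 + 7803 = 44847
Delta = -16 * (44847) = -717552
Delta mod 31 = 5

Delta = 5 (mod 31)


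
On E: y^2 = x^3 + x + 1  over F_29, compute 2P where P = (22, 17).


Doubling: s = (3 x1^2 + a) / (2 y1)
s = (3*22^2 + 1) / (2*17) mod 29 = 18
x3 = s^2 - 2 x1 mod 29 = 18^2 - 2*22 = 19
y3 = s (x1 - x3) - y1 mod 29 = 18 * (22 - 19) - 17 = 8

2P = (19, 8)


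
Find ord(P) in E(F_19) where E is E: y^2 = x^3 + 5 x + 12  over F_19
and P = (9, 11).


Compute successive multiples of P until we hit O:
  1P = (9, 11)
  2P = (18, 5)
  3P = (3, 4)
  4P = (11, 12)
  5P = (4, 1)
  6P = (10, 6)
  7P = (6, 12)
  8P = (2, 12)
  ... (continuing to 19P)
  19P = O

ord(P) = 19


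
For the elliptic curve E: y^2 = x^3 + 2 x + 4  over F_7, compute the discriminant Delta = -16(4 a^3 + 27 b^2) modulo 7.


4 a^3 + 27 b^2 = 4*2^3 + 27*4^2 = 32 + 432 = 464
Delta = -16 * (464) = -7424
Delta mod 7 = 3

Delta = 3 (mod 7)


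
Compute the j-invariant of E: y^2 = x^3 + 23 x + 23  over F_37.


Delta = -16(4 a^3 + 27 b^2) mod 37 = 35
-1728 * (4 a)^3 = -1728 * (4*23)^3 mod 37 = 31
j = 31 * 35^(-1) mod 37 = 3

j = 3 (mod 37)


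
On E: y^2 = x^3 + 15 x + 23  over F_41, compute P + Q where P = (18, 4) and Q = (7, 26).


P != Q, so use the chord formula.
s = (y2 - y1) / (x2 - x1) = (22) / (30) mod 41 = 39
x3 = s^2 - x1 - x2 mod 41 = 39^2 - 18 - 7 = 20
y3 = s (x1 - x3) - y1 mod 41 = 39 * (18 - 20) - 4 = 0

P + Q = (20, 0)


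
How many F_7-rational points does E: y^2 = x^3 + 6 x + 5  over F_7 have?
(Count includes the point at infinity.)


For each x in F_7, count y with y^2 = x^3 + 6 x + 5 mod 7:
  x = 2: RHS = 4, y in [2, 5]  -> 2 point(s)
  x = 3: RHS = 1, y in [1, 6]  -> 2 point(s)
  x = 4: RHS = 2, y in [3, 4]  -> 2 point(s)
Affine points: 6. Add the point at infinity: total = 7.

#E(F_7) = 7


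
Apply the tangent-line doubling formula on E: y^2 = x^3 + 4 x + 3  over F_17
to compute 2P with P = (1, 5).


Doubling: s = (3 x1^2 + a) / (2 y1)
s = (3*1^2 + 4) / (2*5) mod 17 = 16
x3 = s^2 - 2 x1 mod 17 = 16^2 - 2*1 = 16
y3 = s (x1 - x3) - y1 mod 17 = 16 * (1 - 16) - 5 = 10

2P = (16, 10)


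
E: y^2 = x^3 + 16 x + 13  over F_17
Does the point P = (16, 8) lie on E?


Check whether y^2 = x^3 + 16 x + 13 (mod 17) for (x, y) = (16, 8).
LHS: y^2 = 8^2 mod 17 = 13
RHS: x^3 + 16 x + 13 = 16^3 + 16*16 + 13 mod 17 = 13
LHS = RHS

Yes, on the curve


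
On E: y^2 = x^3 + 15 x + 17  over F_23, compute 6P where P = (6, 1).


k = 6 = 110_2 (binary, LSB first: 011)
Double-and-add from P = (6, 1):
  bit 0 = 0: acc unchanged = O
  bit 1 = 1: acc = O + (4, 7) = (4, 7)
  bit 2 = 1: acc = (4, 7) + (18, 22) = (14, 2)

6P = (14, 2)


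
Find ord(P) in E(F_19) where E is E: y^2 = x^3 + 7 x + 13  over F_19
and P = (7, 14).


Compute successive multiples of P until we hit O:
  1P = (7, 14)
  2P = (2, 4)
  3P = (14, 10)
  4P = (15, 15)
  5P = (8, 12)
  6P = (8, 7)
  7P = (15, 4)
  8P = (14, 9)
  ... (continuing to 11P)
  11P = O

ord(P) = 11


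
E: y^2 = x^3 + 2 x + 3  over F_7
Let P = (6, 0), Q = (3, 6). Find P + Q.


P != Q, so use the chord formula.
s = (y2 - y1) / (x2 - x1) = (6) / (4) mod 7 = 5
x3 = s^2 - x1 - x2 mod 7 = 5^2 - 6 - 3 = 2
y3 = s (x1 - x3) - y1 mod 7 = 5 * (6 - 2) - 0 = 6

P + Q = (2, 6)


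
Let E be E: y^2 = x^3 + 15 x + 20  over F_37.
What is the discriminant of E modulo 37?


4 a^3 + 27 b^2 = 4*15^3 + 27*20^2 = 13500 + 10800 = 24300
Delta = -16 * (24300) = -388800
Delta mod 37 = 33

Delta = 33 (mod 37)


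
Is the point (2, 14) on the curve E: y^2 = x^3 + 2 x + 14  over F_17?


Check whether y^2 = x^3 + 2 x + 14 (mod 17) for (x, y) = (2, 14).
LHS: y^2 = 14^2 mod 17 = 9
RHS: x^3 + 2 x + 14 = 2^3 + 2*2 + 14 mod 17 = 9
LHS = RHS

Yes, on the curve


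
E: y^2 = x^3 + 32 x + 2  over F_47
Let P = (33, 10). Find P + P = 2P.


Doubling: s = (3 x1^2 + a) / (2 y1)
s = (3*33^2 + 32) / (2*10) mod 47 = 31
x3 = s^2 - 2 x1 mod 47 = 31^2 - 2*33 = 2
y3 = s (x1 - x3) - y1 mod 47 = 31 * (33 - 2) - 10 = 11

2P = (2, 11)


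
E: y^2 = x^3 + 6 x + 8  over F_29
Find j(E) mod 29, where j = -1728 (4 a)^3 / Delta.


Delta = -16(4 a^3 + 27 b^2) mod 29 = 27
-1728 * (4 a)^3 = -1728 * (4*6)^3 mod 29 = 8
j = 8 * 27^(-1) mod 29 = 25

j = 25 (mod 29)


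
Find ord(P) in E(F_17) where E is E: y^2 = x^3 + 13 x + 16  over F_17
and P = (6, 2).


Compute successive multiples of P until we hit O:
  1P = (6, 2)
  2P = (1, 9)
  3P = (14, 16)
  4P = (16, 6)
  5P = (4, 9)
  6P = (15, 4)
  7P = (12, 8)
  8P = (0, 4)
  ... (continuing to 25P)
  25P = O

ord(P) = 25


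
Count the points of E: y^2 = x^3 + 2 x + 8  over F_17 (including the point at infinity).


For each x in F_17, count y with y^2 = x^3 + 2 x + 8 mod 17:
  x = 0: RHS = 8, y in [5, 12]  -> 2 point(s)
  x = 6: RHS = 15, y in [7, 10]  -> 2 point(s)
  x = 7: RHS = 8, y in [5, 12]  -> 2 point(s)
  x = 8: RHS = 9, y in [3, 14]  -> 2 point(s)
  x = 10: RHS = 8, y in [5, 12]  -> 2 point(s)
  x = 11: RHS = 1, y in [1, 16]  -> 2 point(s)
  x = 12: RHS = 9, y in [3, 14]  -> 2 point(s)
  x = 13: RHS = 4, y in [2, 15]  -> 2 point(s)
  x = 14: RHS = 9, y in [3, 14]  -> 2 point(s)
  x = 15: RHS = 13, y in [8, 9]  -> 2 point(s)
Affine points: 20. Add the point at infinity: total = 21.

#E(F_17) = 21


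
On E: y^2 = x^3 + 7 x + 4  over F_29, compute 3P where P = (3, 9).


k = 3 = 11_2 (binary, LSB first: 11)
Double-and-add from P = (3, 9):
  bit 0 = 1: acc = O + (3, 9) = (3, 9)
  bit 1 = 1: acc = (3, 9) + (28, 5) = (28, 24)

3P = (28, 24)


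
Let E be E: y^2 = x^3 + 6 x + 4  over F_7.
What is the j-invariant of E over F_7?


Delta = -16(4 a^3 + 27 b^2) mod 7 = 5
-1728 * (4 a)^3 = -1728 * (4*6)^3 mod 7 = 6
j = 6 * 5^(-1) mod 7 = 4

j = 4 (mod 7)


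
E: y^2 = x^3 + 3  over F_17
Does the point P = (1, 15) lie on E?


Check whether y^2 = x^3 + 0 x + 3 (mod 17) for (x, y) = (1, 15).
LHS: y^2 = 15^2 mod 17 = 4
RHS: x^3 + 0 x + 3 = 1^3 + 0*1 + 3 mod 17 = 4
LHS = RHS

Yes, on the curve


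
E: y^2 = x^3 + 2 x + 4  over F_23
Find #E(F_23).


For each x in F_23, count y with y^2 = x^3 + 2 x + 4 mod 23:
  x = 0: RHS = 4, y in [2, 21]  -> 2 point(s)
  x = 2: RHS = 16, y in [4, 19]  -> 2 point(s)
  x = 5: RHS = 1, y in [1, 22]  -> 2 point(s)
  x = 6: RHS = 2, y in [5, 18]  -> 2 point(s)
  x = 7: RHS = 16, y in [4, 19]  -> 2 point(s)
  x = 8: RHS = 3, y in [7, 16]  -> 2 point(s)
  x = 10: RHS = 12, y in [9, 14]  -> 2 point(s)
  x = 11: RHS = 0, y in [0]  -> 1 point(s)
  x = 12: RHS = 8, y in [10, 13]  -> 2 point(s)
  x = 14: RHS = 16, y in [4, 19]  -> 2 point(s)
  x = 17: RHS = 6, y in [11, 12]  -> 2 point(s)
  x = 19: RHS = 1, y in [1, 22]  -> 2 point(s)
  x = 22: RHS = 1, y in [1, 22]  -> 2 point(s)
Affine points: 25. Add the point at infinity: total = 26.

#E(F_23) = 26


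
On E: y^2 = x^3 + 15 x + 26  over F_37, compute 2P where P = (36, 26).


Doubling: s = (3 x1^2 + a) / (2 y1)
s = (3*36^2 + 15) / (2*26) mod 37 = 16
x3 = s^2 - 2 x1 mod 37 = 16^2 - 2*36 = 36
y3 = s (x1 - x3) - y1 mod 37 = 16 * (36 - 36) - 26 = 11

2P = (36, 11)


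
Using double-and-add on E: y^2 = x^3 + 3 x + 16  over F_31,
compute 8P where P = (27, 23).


k = 8 = 1000_2 (binary, LSB first: 0001)
Double-and-add from P = (27, 23):
  bit 0 = 0: acc unchanged = O
  bit 1 = 0: acc unchanged = O
  bit 2 = 0: acc unchanged = O
  bit 3 = 1: acc = O + (27, 8) = (27, 8)

8P = (27, 8)


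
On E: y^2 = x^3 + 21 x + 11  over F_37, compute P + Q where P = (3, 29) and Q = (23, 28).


P != Q, so use the chord formula.
s = (y2 - y1) / (x2 - x1) = (36) / (20) mod 37 = 24
x3 = s^2 - x1 - x2 mod 37 = 24^2 - 3 - 23 = 32
y3 = s (x1 - x3) - y1 mod 37 = 24 * (3 - 32) - 29 = 15

P + Q = (32, 15)


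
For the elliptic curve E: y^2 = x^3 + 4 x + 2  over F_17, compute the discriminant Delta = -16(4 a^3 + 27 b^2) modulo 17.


4 a^3 + 27 b^2 = 4*4^3 + 27*2^2 = 256 + 108 = 364
Delta = -16 * (364) = -5824
Delta mod 17 = 7

Delta = 7 (mod 17)


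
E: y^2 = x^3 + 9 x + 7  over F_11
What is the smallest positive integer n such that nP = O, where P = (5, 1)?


Compute successive multiples of P until we hit O:
  1P = (5, 1)
  2P = (5, 10)
  3P = O

ord(P) = 3


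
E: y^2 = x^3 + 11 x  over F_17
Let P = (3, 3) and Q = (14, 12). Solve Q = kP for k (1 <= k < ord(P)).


Enumerate multiples of P until we hit Q = (14, 12):
  1P = (3, 3)
  2P = (2, 9)
  3P = (14, 12)
Match found at i = 3.

k = 3


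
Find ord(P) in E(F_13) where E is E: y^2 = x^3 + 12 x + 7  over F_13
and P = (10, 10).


Compute successive multiples of P until we hit O:
  1P = (10, 10)
  2P = (6, 3)
  3P = (9, 8)
  4P = (11, 1)
  5P = (8, 11)
  6P = (5, 7)
  7P = (2, 0)
  8P = (5, 6)
  ... (continuing to 14P)
  14P = O

ord(P) = 14


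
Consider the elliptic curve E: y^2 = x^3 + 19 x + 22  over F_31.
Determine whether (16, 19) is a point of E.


Check whether y^2 = x^3 + 19 x + 22 (mod 31) for (x, y) = (16, 19).
LHS: y^2 = 19^2 mod 31 = 20
RHS: x^3 + 19 x + 22 = 16^3 + 19*16 + 22 mod 31 = 20
LHS = RHS

Yes, on the curve


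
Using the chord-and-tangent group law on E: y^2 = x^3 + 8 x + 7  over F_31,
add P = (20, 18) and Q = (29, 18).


P != Q, so use the chord formula.
s = (y2 - y1) / (x2 - x1) = (0) / (9) mod 31 = 0
x3 = s^2 - x1 - x2 mod 31 = 0^2 - 20 - 29 = 13
y3 = s (x1 - x3) - y1 mod 31 = 0 * (20 - 13) - 18 = 13

P + Q = (13, 13)


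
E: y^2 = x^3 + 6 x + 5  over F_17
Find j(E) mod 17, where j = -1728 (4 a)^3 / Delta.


Delta = -16(4 a^3 + 27 b^2) mod 17 = 9
-1728 * (4 a)^3 = -1728 * (4*6)^3 mod 17 = 1
j = 1 * 9^(-1) mod 17 = 2

j = 2 (mod 17)


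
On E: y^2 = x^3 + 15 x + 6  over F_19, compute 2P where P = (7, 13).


Doubling: s = (3 x1^2 + a) / (2 y1)
s = (3*7^2 + 15) / (2*13) mod 19 = 15
x3 = s^2 - 2 x1 mod 19 = 15^2 - 2*7 = 2
y3 = s (x1 - x3) - y1 mod 19 = 15 * (7 - 2) - 13 = 5

2P = (2, 5)


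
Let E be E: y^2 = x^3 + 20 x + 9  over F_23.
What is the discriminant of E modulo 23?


4 a^3 + 27 b^2 = 4*20^3 + 27*9^2 = 32000 + 2187 = 34187
Delta = -16 * (34187) = -546992
Delta mod 23 = 17

Delta = 17 (mod 23)


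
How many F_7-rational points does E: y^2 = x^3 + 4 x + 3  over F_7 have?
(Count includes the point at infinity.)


For each x in F_7, count y with y^2 = x^3 + 4 x + 3 mod 7:
  x = 1: RHS = 1, y in [1, 6]  -> 2 point(s)
  x = 3: RHS = 0, y in [0]  -> 1 point(s)
  x = 5: RHS = 1, y in [1, 6]  -> 2 point(s)
Affine points: 5. Add the point at infinity: total = 6.

#E(F_7) = 6


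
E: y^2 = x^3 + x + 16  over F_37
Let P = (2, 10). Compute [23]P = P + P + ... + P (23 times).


k = 23 = 10111_2 (binary, LSB first: 11101)
Double-and-add from P = (2, 10):
  bit 0 = 1: acc = O + (2, 10) = (2, 10)
  bit 1 = 1: acc = (2, 10) + (30, 31) = (31, 33)
  bit 2 = 1: acc = (31, 33) + (14, 6) = (20, 28)
  bit 3 = 0: acc unchanged = (20, 28)
  bit 4 = 1: acc = (20, 28) + (4, 26) = (24, 27)

23P = (24, 27)


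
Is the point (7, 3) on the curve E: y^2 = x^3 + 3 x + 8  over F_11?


Check whether y^2 = x^3 + 3 x + 8 (mod 11) for (x, y) = (7, 3).
LHS: y^2 = 3^2 mod 11 = 9
RHS: x^3 + 3 x + 8 = 7^3 + 3*7 + 8 mod 11 = 9
LHS = RHS

Yes, on the curve


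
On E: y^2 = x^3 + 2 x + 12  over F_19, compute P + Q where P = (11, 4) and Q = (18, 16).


P != Q, so use the chord formula.
s = (y2 - y1) / (x2 - x1) = (12) / (7) mod 19 = 18
x3 = s^2 - x1 - x2 mod 19 = 18^2 - 11 - 18 = 10
y3 = s (x1 - x3) - y1 mod 19 = 18 * (11 - 10) - 4 = 14

P + Q = (10, 14)


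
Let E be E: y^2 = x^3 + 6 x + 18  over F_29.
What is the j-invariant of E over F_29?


Delta = -16(4 a^3 + 27 b^2) mod 29 = 24
-1728 * (4 a)^3 = -1728 * (4*6)^3 mod 29 = 8
j = 8 * 24^(-1) mod 29 = 10

j = 10 (mod 29)


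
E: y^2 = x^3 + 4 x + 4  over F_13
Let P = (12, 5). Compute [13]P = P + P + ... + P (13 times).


k = 13 = 1101_2 (binary, LSB first: 1011)
Double-and-add from P = (12, 5):
  bit 0 = 1: acc = O + (12, 5) = (12, 5)
  bit 1 = 0: acc unchanged = (12, 5)
  bit 2 = 1: acc = (12, 5) + (0, 2) = (10, 2)
  bit 3 = 1: acc = (10, 2) + (1, 10) = (6, 6)

13P = (6, 6)


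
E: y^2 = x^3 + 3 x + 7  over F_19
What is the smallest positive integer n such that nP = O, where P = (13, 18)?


Compute successive multiples of P until we hit O:
  1P = (13, 18)
  2P = (0, 11)
  3P = (10, 7)
  4P = (1, 7)
  5P = (16, 3)
  6P = (15, 11)
  7P = (8, 12)
  8P = (4, 8)
  ... (continuing to 22P)
  22P = O

ord(P) = 22


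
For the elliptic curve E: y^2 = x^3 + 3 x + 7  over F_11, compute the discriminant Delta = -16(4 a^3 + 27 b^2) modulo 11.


4 a^3 + 27 b^2 = 4*3^3 + 27*7^2 = 108 + 1323 = 1431
Delta = -16 * (1431) = -22896
Delta mod 11 = 6

Delta = 6 (mod 11)


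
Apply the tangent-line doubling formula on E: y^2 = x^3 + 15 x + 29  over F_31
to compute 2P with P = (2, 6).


Doubling: s = (3 x1^2 + a) / (2 y1)
s = (3*2^2 + 15) / (2*6) mod 31 = 10
x3 = s^2 - 2 x1 mod 31 = 10^2 - 2*2 = 3
y3 = s (x1 - x3) - y1 mod 31 = 10 * (2 - 3) - 6 = 15

2P = (3, 15)


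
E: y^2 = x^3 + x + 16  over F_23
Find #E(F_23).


For each x in F_23, count y with y^2 = x^3 + 1 x + 16 mod 23:
  x = 0: RHS = 16, y in [4, 19]  -> 2 point(s)
  x = 1: RHS = 18, y in [8, 15]  -> 2 point(s)
  x = 2: RHS = 3, y in [7, 16]  -> 2 point(s)
  x = 3: RHS = 0, y in [0]  -> 1 point(s)
  x = 5: RHS = 8, y in [10, 13]  -> 2 point(s)
  x = 6: RHS = 8, y in [10, 13]  -> 2 point(s)
  x = 9: RHS = 18, y in [8, 15]  -> 2 point(s)
  x = 11: RHS = 1, y in [1, 22]  -> 2 point(s)
  x = 12: RHS = 8, y in [10, 13]  -> 2 point(s)
  x = 13: RHS = 18, y in [8, 15]  -> 2 point(s)
  x = 15: RHS = 2, y in [5, 18]  -> 2 point(s)
  x = 17: RHS = 1, y in [1, 22]  -> 2 point(s)
  x = 18: RHS = 1, y in [1, 22]  -> 2 point(s)
  x = 20: RHS = 9, y in [3, 20]  -> 2 point(s)
  x = 21: RHS = 6, y in [11, 12]  -> 2 point(s)
Affine points: 29. Add the point at infinity: total = 30.

#E(F_23) = 30


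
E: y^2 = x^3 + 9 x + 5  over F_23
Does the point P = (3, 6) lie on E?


Check whether y^2 = x^3 + 9 x + 5 (mod 23) for (x, y) = (3, 6).
LHS: y^2 = 6^2 mod 23 = 13
RHS: x^3 + 9 x + 5 = 3^3 + 9*3 + 5 mod 23 = 13
LHS = RHS

Yes, on the curve


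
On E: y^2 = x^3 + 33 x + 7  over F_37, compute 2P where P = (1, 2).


Doubling: s = (3 x1^2 + a) / (2 y1)
s = (3*1^2 + 33) / (2*2) mod 37 = 9
x3 = s^2 - 2 x1 mod 37 = 9^2 - 2*1 = 5
y3 = s (x1 - x3) - y1 mod 37 = 9 * (1 - 5) - 2 = 36

2P = (5, 36)


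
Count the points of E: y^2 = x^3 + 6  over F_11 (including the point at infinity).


For each x in F_11, count y with y^2 = x^3 + 0 x + 6 mod 11:
  x = 2: RHS = 3, y in [5, 6]  -> 2 point(s)
  x = 3: RHS = 0, y in [0]  -> 1 point(s)
  x = 4: RHS = 4, y in [2, 9]  -> 2 point(s)
  x = 8: RHS = 1, y in [1, 10]  -> 2 point(s)
  x = 9: RHS = 9, y in [3, 8]  -> 2 point(s)
  x = 10: RHS = 5, y in [4, 7]  -> 2 point(s)
Affine points: 11. Add the point at infinity: total = 12.

#E(F_11) = 12


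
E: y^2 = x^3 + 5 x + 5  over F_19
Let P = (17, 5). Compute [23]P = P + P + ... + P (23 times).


k = 23 = 10111_2 (binary, LSB first: 11101)
Double-and-add from P = (17, 5):
  bit 0 = 1: acc = O + (17, 5) = (17, 5)
  bit 1 = 1: acc = (17, 5) + (1, 7) = (12, 11)
  bit 2 = 1: acc = (12, 11) + (15, 4) = (8, 5)
  bit 3 = 0: acc unchanged = (8, 5)
  bit 4 = 1: acc = (8, 5) + (16, 18) = (11, 2)

23P = (11, 2)


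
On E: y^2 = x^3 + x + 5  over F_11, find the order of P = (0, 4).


Compute successive multiples of P until we hit O:
  1P = (0, 4)
  2P = (5, 5)
  3P = (10, 5)
  4P = (2, 9)
  5P = (7, 6)
  6P = (7, 5)
  7P = (2, 2)
  8P = (10, 6)
  ... (continuing to 11P)
  11P = O

ord(P) = 11


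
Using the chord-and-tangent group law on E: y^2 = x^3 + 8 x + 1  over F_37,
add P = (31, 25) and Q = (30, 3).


P != Q, so use the chord formula.
s = (y2 - y1) / (x2 - x1) = (15) / (36) mod 37 = 22
x3 = s^2 - x1 - x2 mod 37 = 22^2 - 31 - 30 = 16
y3 = s (x1 - x3) - y1 mod 37 = 22 * (31 - 16) - 25 = 9

P + Q = (16, 9)


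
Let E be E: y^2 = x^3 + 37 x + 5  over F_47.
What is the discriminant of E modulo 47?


4 a^3 + 27 b^2 = 4*37^3 + 27*5^2 = 202612 + 675 = 203287
Delta = -16 * (203287) = -3252592
Delta mod 47 = 43

Delta = 43 (mod 47)


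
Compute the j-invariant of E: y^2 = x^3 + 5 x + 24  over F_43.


Delta = -16(4 a^3 + 27 b^2) mod 43 = 7
-1728 * (4 a)^3 = -1728 * (4*5)^3 mod 43 = 27
j = 27 * 7^(-1) mod 43 = 10

j = 10 (mod 43)


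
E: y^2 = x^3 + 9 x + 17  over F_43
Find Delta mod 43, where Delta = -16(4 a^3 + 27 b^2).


4 a^3 + 27 b^2 = 4*9^3 + 27*17^2 = 2916 + 7803 = 10719
Delta = -16 * (10719) = -171504
Delta mod 43 = 23

Delta = 23 (mod 43)


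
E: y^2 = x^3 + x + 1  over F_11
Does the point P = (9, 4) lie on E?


Check whether y^2 = x^3 + 1 x + 1 (mod 11) for (x, y) = (9, 4).
LHS: y^2 = 4^2 mod 11 = 5
RHS: x^3 + 1 x + 1 = 9^3 + 1*9 + 1 mod 11 = 2
LHS != RHS

No, not on the curve


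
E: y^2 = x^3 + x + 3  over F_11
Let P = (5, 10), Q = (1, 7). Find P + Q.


P != Q, so use the chord formula.
s = (y2 - y1) / (x2 - x1) = (8) / (7) mod 11 = 9
x3 = s^2 - x1 - x2 mod 11 = 9^2 - 5 - 1 = 9
y3 = s (x1 - x3) - y1 mod 11 = 9 * (5 - 9) - 10 = 9

P + Q = (9, 9)


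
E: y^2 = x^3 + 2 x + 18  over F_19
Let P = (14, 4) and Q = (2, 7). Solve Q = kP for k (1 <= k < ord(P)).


Enumerate multiples of P until we hit Q = (2, 7):
  1P = (14, 4)
  2P = (2, 7)
Match found at i = 2.

k = 2


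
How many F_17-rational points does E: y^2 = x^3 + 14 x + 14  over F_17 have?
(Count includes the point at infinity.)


For each x in F_17, count y with y^2 = x^3 + 14 x + 14 mod 17:
  x = 2: RHS = 16, y in [4, 13]  -> 2 point(s)
  x = 3: RHS = 15, y in [7, 10]  -> 2 point(s)
  x = 4: RHS = 15, y in [7, 10]  -> 2 point(s)
  x = 6: RHS = 8, y in [5, 12]  -> 2 point(s)
  x = 7: RHS = 13, y in [8, 9]  -> 2 point(s)
  x = 8: RHS = 9, y in [3, 14]  -> 2 point(s)
  x = 9: RHS = 2, y in [6, 11]  -> 2 point(s)
  x = 10: RHS = 15, y in [7, 10]  -> 2 point(s)
  x = 13: RHS = 13, y in [8, 9]  -> 2 point(s)
  x = 14: RHS = 13, y in [8, 9]  -> 2 point(s)
  x = 16: RHS = 16, y in [4, 13]  -> 2 point(s)
Affine points: 22. Add the point at infinity: total = 23.

#E(F_17) = 23


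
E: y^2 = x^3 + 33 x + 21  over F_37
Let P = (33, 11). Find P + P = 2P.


Doubling: s = (3 x1^2 + a) / (2 y1)
s = (3*33^2 + 33) / (2*11) mod 37 = 2
x3 = s^2 - 2 x1 mod 37 = 2^2 - 2*33 = 12
y3 = s (x1 - x3) - y1 mod 37 = 2 * (33 - 12) - 11 = 31

2P = (12, 31)


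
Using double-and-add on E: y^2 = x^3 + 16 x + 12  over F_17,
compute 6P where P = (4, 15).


k = 6 = 110_2 (binary, LSB first: 011)
Double-and-add from P = (4, 15):
  bit 0 = 0: acc unchanged = O
  bit 1 = 1: acc = O + (10, 13) = (10, 13)
  bit 2 = 1: acc = (10, 13) + (6, 16) = (9, 16)

6P = (9, 16)


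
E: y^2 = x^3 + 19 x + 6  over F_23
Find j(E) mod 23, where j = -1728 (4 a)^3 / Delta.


Delta = -16(4 a^3 + 27 b^2) mod 23 = 21
-1728 * (4 a)^3 = -1728 * (4*19)^3 mod 23 = 6
j = 6 * 21^(-1) mod 23 = 20

j = 20 (mod 23)


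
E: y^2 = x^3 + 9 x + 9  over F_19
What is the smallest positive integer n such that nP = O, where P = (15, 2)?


Compute successive multiples of P until we hit O:
  1P = (15, 2)
  2P = (8, 17)
  3P = (13, 10)
  4P = (7, 4)
  5P = (3, 14)
  6P = (2, 4)
  7P = (0, 3)
  8P = (10, 4)
  ... (continuing to 18P)
  18P = O

ord(P) = 18


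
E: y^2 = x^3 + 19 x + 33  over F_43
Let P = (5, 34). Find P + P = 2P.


Doubling: s = (3 x1^2 + a) / (2 y1)
s = (3*5^2 + 19) / (2*34) mod 43 = 33
x3 = s^2 - 2 x1 mod 43 = 33^2 - 2*5 = 4
y3 = s (x1 - x3) - y1 mod 43 = 33 * (5 - 4) - 34 = 42

2P = (4, 42)


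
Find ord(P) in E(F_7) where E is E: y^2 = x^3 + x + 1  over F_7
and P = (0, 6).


Compute successive multiples of P until we hit O:
  1P = (0, 6)
  2P = (2, 2)
  3P = (2, 5)
  4P = (0, 1)
  5P = O

ord(P) = 5


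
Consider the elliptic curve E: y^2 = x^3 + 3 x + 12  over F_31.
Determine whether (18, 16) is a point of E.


Check whether y^2 = x^3 + 3 x + 12 (mod 31) for (x, y) = (18, 16).
LHS: y^2 = 16^2 mod 31 = 8
RHS: x^3 + 3 x + 12 = 18^3 + 3*18 + 12 mod 31 = 8
LHS = RHS

Yes, on the curve


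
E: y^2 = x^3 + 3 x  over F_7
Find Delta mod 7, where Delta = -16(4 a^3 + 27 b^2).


4 a^3 + 27 b^2 = 4*3^3 + 27*0^2 = 108 + 0 = 108
Delta = -16 * (108) = -1728
Delta mod 7 = 1

Delta = 1 (mod 7)


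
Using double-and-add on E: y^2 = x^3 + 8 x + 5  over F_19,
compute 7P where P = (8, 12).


k = 7 = 111_2 (binary, LSB first: 111)
Double-and-add from P = (8, 12):
  bit 0 = 1: acc = O + (8, 12) = (8, 12)
  bit 1 = 1: acc = (8, 12) + (7, 9) = (13, 11)
  bit 2 = 1: acc = (13, 11) + (14, 12) = (12, 9)

7P = (12, 9)


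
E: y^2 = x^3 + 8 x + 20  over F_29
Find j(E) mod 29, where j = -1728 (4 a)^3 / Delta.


Delta = -16(4 a^3 + 27 b^2) mod 29 = 13
-1728 * (4 a)^3 = -1728 * (4*8)^3 mod 29 = 5
j = 5 * 13^(-1) mod 29 = 16

j = 16 (mod 29)


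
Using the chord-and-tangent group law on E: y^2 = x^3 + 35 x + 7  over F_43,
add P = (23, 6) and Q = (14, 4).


P != Q, so use the chord formula.
s = (y2 - y1) / (x2 - x1) = (41) / (34) mod 43 = 5
x3 = s^2 - x1 - x2 mod 43 = 5^2 - 23 - 14 = 31
y3 = s (x1 - x3) - y1 mod 43 = 5 * (23 - 31) - 6 = 40

P + Q = (31, 40)


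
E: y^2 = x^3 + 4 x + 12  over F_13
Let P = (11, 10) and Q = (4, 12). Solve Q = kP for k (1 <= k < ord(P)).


Enumerate multiples of P until we hit Q = (4, 12):
  1P = (11, 10)
  2P = (1, 11)
  3P = (4, 1)
  4P = (10, 8)
  5P = (9, 7)
  6P = (5, 12)
  7P = (0, 8)
  8P = (3, 8)
  9P = (8, 7)
  10P = (8, 6)
  11P = (3, 5)
  12P = (0, 5)
  13P = (5, 1)
  14P = (9, 6)
  15P = (10, 5)
  16P = (4, 12)
Match found at i = 16.

k = 16


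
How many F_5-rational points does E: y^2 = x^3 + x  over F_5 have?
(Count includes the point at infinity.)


For each x in F_5, count y with y^2 = x^3 + 1 x + 0 mod 5:
  x = 0: RHS = 0, y in [0]  -> 1 point(s)
  x = 2: RHS = 0, y in [0]  -> 1 point(s)
  x = 3: RHS = 0, y in [0]  -> 1 point(s)
Affine points: 3. Add the point at infinity: total = 4.

#E(F_5) = 4


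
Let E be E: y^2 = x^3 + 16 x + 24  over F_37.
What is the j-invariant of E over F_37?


Delta = -16(4 a^3 + 27 b^2) mod 37 = 31
-1728 * (4 a)^3 = -1728 * (4*16)^3 mod 37 = 26
j = 26 * 31^(-1) mod 37 = 8

j = 8 (mod 37)


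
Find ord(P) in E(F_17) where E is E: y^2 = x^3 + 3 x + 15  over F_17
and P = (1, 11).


Compute successive multiples of P until we hit O:
  1P = (1, 11)
  2P = (11, 11)
  3P = (5, 6)
  4P = (3, 0)
  5P = (5, 11)
  6P = (11, 6)
  7P = (1, 6)
  8P = O

ord(P) = 8


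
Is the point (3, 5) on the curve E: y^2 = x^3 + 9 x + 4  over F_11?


Check whether y^2 = x^3 + 9 x + 4 (mod 11) for (x, y) = (3, 5).
LHS: y^2 = 5^2 mod 11 = 3
RHS: x^3 + 9 x + 4 = 3^3 + 9*3 + 4 mod 11 = 3
LHS = RHS

Yes, on the curve


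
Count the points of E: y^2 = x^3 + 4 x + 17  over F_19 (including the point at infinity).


For each x in F_19, count y with y^2 = x^3 + 4 x + 17 mod 19:
  x = 0: RHS = 17, y in [6, 13]  -> 2 point(s)
  x = 11: RHS = 5, y in [9, 10]  -> 2 point(s)
  x = 12: RHS = 7, y in [8, 11]  -> 2 point(s)
  x = 13: RHS = 5, y in [9, 10]  -> 2 point(s)
  x = 14: RHS = 5, y in [9, 10]  -> 2 point(s)
  x = 16: RHS = 16, y in [4, 15]  -> 2 point(s)
  x = 17: RHS = 1, y in [1, 18]  -> 2 point(s)
Affine points: 14. Add the point at infinity: total = 15.

#E(F_19) = 15


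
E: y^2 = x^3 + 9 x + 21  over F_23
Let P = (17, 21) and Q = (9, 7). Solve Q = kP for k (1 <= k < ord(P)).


Enumerate multiples of P until we hit Q = (9, 7):
  1P = (17, 21)
  2P = (18, 14)
  3P = (14, 4)
  4P = (19, 6)
  5P = (3, 12)
  6P = (4, 12)
  7P = (15, 14)
  8P = (9, 7)
Match found at i = 8.

k = 8


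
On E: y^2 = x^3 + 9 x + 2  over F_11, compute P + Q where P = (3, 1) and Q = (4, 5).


P != Q, so use the chord formula.
s = (y2 - y1) / (x2 - x1) = (4) / (1) mod 11 = 4
x3 = s^2 - x1 - x2 mod 11 = 4^2 - 3 - 4 = 9
y3 = s (x1 - x3) - y1 mod 11 = 4 * (3 - 9) - 1 = 8

P + Q = (9, 8)


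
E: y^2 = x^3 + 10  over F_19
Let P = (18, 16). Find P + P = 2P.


Doubling: s = (3 x1^2 + a) / (2 y1)
s = (3*18^2 + 0) / (2*16) mod 19 = 9
x3 = s^2 - 2 x1 mod 19 = 9^2 - 2*18 = 7
y3 = s (x1 - x3) - y1 mod 19 = 9 * (18 - 7) - 16 = 7

2P = (7, 7)


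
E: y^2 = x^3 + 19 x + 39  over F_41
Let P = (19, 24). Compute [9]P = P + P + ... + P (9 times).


k = 9 = 1001_2 (binary, LSB first: 1001)
Double-and-add from P = (19, 24):
  bit 0 = 1: acc = O + (19, 24) = (19, 24)
  bit 1 = 0: acc unchanged = (19, 24)
  bit 2 = 0: acc unchanged = (19, 24)
  bit 3 = 1: acc = (19, 24) + (11, 12) = (3, 0)

9P = (3, 0)


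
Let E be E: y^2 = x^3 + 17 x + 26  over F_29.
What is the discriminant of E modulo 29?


4 a^3 + 27 b^2 = 4*17^3 + 27*26^2 = 19652 + 18252 = 37904
Delta = -16 * (37904) = -606464
Delta mod 29 = 13

Delta = 13 (mod 29)


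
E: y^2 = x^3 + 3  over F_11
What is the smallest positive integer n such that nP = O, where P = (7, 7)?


Compute successive multiples of P until we hit O:
  1P = (7, 7)
  2P = (0, 6)
  3P = (2, 0)
  4P = (0, 5)
  5P = (7, 4)
  6P = O

ord(P) = 6


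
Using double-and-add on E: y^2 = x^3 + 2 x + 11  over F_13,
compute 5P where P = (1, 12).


k = 5 = 101_2 (binary, LSB first: 101)
Double-and-add from P = (1, 12):
  bit 0 = 1: acc = O + (1, 12) = (1, 12)
  bit 1 = 0: acc unchanged = (1, 12)
  bit 2 = 1: acc = (1, 12) + (1, 12) = (1, 1)

5P = (1, 1)


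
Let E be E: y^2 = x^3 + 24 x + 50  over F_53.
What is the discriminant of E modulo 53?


4 a^3 + 27 b^2 = 4*24^3 + 27*50^2 = 55296 + 67500 = 122796
Delta = -16 * (122796) = -1964736
Delta mod 53 = 27

Delta = 27 (mod 53)


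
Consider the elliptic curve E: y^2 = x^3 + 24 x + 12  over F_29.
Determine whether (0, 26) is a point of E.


Check whether y^2 = x^3 + 24 x + 12 (mod 29) for (x, y) = (0, 26).
LHS: y^2 = 26^2 mod 29 = 9
RHS: x^3 + 24 x + 12 = 0^3 + 24*0 + 12 mod 29 = 12
LHS != RHS

No, not on the curve


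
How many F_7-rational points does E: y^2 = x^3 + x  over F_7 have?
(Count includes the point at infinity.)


For each x in F_7, count y with y^2 = x^3 + 1 x + 0 mod 7:
  x = 0: RHS = 0, y in [0]  -> 1 point(s)
  x = 1: RHS = 2, y in [3, 4]  -> 2 point(s)
  x = 3: RHS = 2, y in [3, 4]  -> 2 point(s)
  x = 5: RHS = 4, y in [2, 5]  -> 2 point(s)
Affine points: 7. Add the point at infinity: total = 8.

#E(F_7) = 8


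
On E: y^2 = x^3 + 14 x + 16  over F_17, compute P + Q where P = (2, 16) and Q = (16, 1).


P != Q, so use the chord formula.
s = (y2 - y1) / (x2 - x1) = (2) / (14) mod 17 = 5
x3 = s^2 - x1 - x2 mod 17 = 5^2 - 2 - 16 = 7
y3 = s (x1 - x3) - y1 mod 17 = 5 * (2 - 7) - 16 = 10

P + Q = (7, 10)


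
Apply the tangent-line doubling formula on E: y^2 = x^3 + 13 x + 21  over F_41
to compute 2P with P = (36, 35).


Doubling: s = (3 x1^2 + a) / (2 y1)
s = (3*36^2 + 13) / (2*35) mod 41 = 20
x3 = s^2 - 2 x1 mod 41 = 20^2 - 2*36 = 0
y3 = s (x1 - x3) - y1 mod 41 = 20 * (36 - 0) - 35 = 29

2P = (0, 29)


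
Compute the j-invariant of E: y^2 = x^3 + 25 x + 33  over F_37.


Delta = -16(4 a^3 + 27 b^2) mod 37 = 6
-1728 * (4 a)^3 = -1728 * (4*25)^3 mod 37 = 11
j = 11 * 6^(-1) mod 37 = 8

j = 8 (mod 37)


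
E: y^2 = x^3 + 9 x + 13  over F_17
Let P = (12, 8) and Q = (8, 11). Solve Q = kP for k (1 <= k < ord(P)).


Enumerate multiples of P until we hit Q = (8, 11):
  1P = (12, 8)
  2P = (11, 10)
  3P = (15, 15)
  4P = (3, 13)
  5P = (0, 8)
  6P = (5, 9)
  7P = (8, 6)
  8P = (10, 10)
  9P = (13, 10)
  10P = (13, 7)
  11P = (10, 7)
  12P = (8, 11)
Match found at i = 12.

k = 12


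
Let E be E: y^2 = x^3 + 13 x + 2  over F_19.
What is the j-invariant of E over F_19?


Delta = -16(4 a^3 + 27 b^2) mod 19 = 12
-1728 * (4 a)^3 = -1728 * (4*13)^3 mod 19 = 8
j = 8 * 12^(-1) mod 19 = 7

j = 7 (mod 19)


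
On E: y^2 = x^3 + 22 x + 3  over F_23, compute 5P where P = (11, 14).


k = 5 = 101_2 (binary, LSB first: 101)
Double-and-add from P = (11, 14):
  bit 0 = 1: acc = O + (11, 14) = (11, 14)
  bit 1 = 0: acc unchanged = (11, 14)
  bit 2 = 1: acc = (11, 14) + (20, 18) = (1, 16)

5P = (1, 16)


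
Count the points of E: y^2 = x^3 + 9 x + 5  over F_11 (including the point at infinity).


For each x in F_11, count y with y^2 = x^3 + 9 x + 5 mod 11:
  x = 0: RHS = 5, y in [4, 7]  -> 2 point(s)
  x = 1: RHS = 4, y in [2, 9]  -> 2 point(s)
  x = 2: RHS = 9, y in [3, 8]  -> 2 point(s)
  x = 3: RHS = 4, y in [2, 9]  -> 2 point(s)
  x = 6: RHS = 0, y in [0]  -> 1 point(s)
  x = 7: RHS = 4, y in [2, 9]  -> 2 point(s)
  x = 9: RHS = 1, y in [1, 10]  -> 2 point(s)
Affine points: 13. Add the point at infinity: total = 14.

#E(F_11) = 14


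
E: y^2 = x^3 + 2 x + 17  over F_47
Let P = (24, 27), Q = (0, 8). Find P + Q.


P != Q, so use the chord formula.
s = (y2 - y1) / (x2 - x1) = (28) / (23) mod 47 = 38
x3 = s^2 - x1 - x2 mod 47 = 38^2 - 24 - 0 = 10
y3 = s (x1 - x3) - y1 mod 47 = 38 * (24 - 10) - 27 = 35

P + Q = (10, 35)


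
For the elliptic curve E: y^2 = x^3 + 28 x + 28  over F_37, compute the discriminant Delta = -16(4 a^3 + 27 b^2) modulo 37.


4 a^3 + 27 b^2 = 4*28^3 + 27*28^2 = 87808 + 21168 = 108976
Delta = -16 * (108976) = -1743616
Delta mod 37 = 9

Delta = 9 (mod 37)


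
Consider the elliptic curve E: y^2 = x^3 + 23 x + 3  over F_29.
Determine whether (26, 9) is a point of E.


Check whether y^2 = x^3 + 23 x + 3 (mod 29) for (x, y) = (26, 9).
LHS: y^2 = 9^2 mod 29 = 23
RHS: x^3 + 23 x + 3 = 26^3 + 23*26 + 3 mod 29 = 23
LHS = RHS

Yes, on the curve


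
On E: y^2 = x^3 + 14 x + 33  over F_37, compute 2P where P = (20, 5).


Doubling: s = (3 x1^2 + a) / (2 y1)
s = (3*20^2 + 14) / (2*5) mod 37 = 3
x3 = s^2 - 2 x1 mod 37 = 3^2 - 2*20 = 6
y3 = s (x1 - x3) - y1 mod 37 = 3 * (20 - 6) - 5 = 0

2P = (6, 0)


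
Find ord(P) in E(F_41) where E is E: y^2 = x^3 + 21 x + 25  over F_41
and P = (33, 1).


Compute successive multiples of P until we hit O:
  1P = (33, 1)
  2P = (32, 3)
  3P = (21, 16)
  4P = (27, 12)
  5P = (6, 11)
  6P = (0, 5)
  7P = (39, 37)
  8P = (5, 3)
  ... (continuing to 22P)
  22P = O

ord(P) = 22


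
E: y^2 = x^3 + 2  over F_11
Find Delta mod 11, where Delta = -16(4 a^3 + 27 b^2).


4 a^3 + 27 b^2 = 4*0^3 + 27*2^2 = 0 + 108 = 108
Delta = -16 * (108) = -1728
Delta mod 11 = 10

Delta = 10 (mod 11)


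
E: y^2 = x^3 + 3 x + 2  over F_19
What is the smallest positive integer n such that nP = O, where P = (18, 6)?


Compute successive multiples of P until we hit O:
  1P = (18, 6)
  2P = (7, 9)
  3P = (17, 11)
  4P = (9, 6)
  5P = (11, 13)
  6P = (10, 5)
  7P = (2, 15)
  8P = (8, 5)
  ... (continuing to 24P)
  24P = O

ord(P) = 24


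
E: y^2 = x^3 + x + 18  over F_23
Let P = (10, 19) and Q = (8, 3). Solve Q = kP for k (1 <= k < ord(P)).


Enumerate multiples of P until we hit Q = (8, 3):
  1P = (10, 19)
  2P = (16, 17)
  3P = (15, 21)
  4P = (0, 8)
  5P = (8, 20)
  6P = (11, 16)
  7P = (11, 7)
  8P = (8, 3)
Match found at i = 8.

k = 8


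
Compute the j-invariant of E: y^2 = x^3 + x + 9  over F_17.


Delta = -16(4 a^3 + 27 b^2) mod 17 = 15
-1728 * (4 a)^3 = -1728 * (4*1)^3 mod 17 = 10
j = 10 * 15^(-1) mod 17 = 12

j = 12 (mod 17)


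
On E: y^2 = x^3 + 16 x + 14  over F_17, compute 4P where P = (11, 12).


k = 4 = 100_2 (binary, LSB first: 001)
Double-and-add from P = (11, 12):
  bit 0 = 0: acc unchanged = O
  bit 1 = 0: acc unchanged = O
  bit 2 = 1: acc = O + (10, 16) = (10, 16)

4P = (10, 16)


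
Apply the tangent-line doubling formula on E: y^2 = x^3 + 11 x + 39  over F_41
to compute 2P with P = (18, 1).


Doubling: s = (3 x1^2 + a) / (2 y1)
s = (3*18^2 + 11) / (2*1) mod 41 = 20
x3 = s^2 - 2 x1 mod 41 = 20^2 - 2*18 = 36
y3 = s (x1 - x3) - y1 mod 41 = 20 * (18 - 36) - 1 = 8

2P = (36, 8)


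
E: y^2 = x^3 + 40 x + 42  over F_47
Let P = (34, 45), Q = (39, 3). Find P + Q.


P != Q, so use the chord formula.
s = (y2 - y1) / (x2 - x1) = (5) / (5) mod 47 = 1
x3 = s^2 - x1 - x2 mod 47 = 1^2 - 34 - 39 = 22
y3 = s (x1 - x3) - y1 mod 47 = 1 * (34 - 22) - 45 = 14

P + Q = (22, 14)


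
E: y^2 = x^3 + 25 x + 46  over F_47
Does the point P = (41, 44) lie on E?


Check whether y^2 = x^3 + 25 x + 46 (mod 47) for (x, y) = (41, 44).
LHS: y^2 = 44^2 mod 47 = 9
RHS: x^3 + 25 x + 46 = 41^3 + 25*41 + 46 mod 47 = 9
LHS = RHS

Yes, on the curve


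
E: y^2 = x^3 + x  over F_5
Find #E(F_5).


For each x in F_5, count y with y^2 = x^3 + 1 x + 0 mod 5:
  x = 0: RHS = 0, y in [0]  -> 1 point(s)
  x = 2: RHS = 0, y in [0]  -> 1 point(s)
  x = 3: RHS = 0, y in [0]  -> 1 point(s)
Affine points: 3. Add the point at infinity: total = 4.

#E(F_5) = 4


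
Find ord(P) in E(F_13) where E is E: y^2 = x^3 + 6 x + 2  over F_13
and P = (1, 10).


Compute successive multiples of P until we hit O:
  1P = (1, 10)
  2P = (10, 10)
  3P = (2, 3)
  4P = (7, 6)
  5P = (4, 5)
  6P = (5, 1)
  7P = (8, 9)
  8P = (8, 4)
  ... (continuing to 15P)
  15P = O

ord(P) = 15


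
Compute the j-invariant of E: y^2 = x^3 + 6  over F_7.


Delta = -16(4 a^3 + 27 b^2) mod 7 = 2
-1728 * (4 a)^3 = -1728 * (4*0)^3 mod 7 = 0
j = 0 * 2^(-1) mod 7 = 0

j = 0 (mod 7)


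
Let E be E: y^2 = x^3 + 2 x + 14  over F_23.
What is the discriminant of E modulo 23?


4 a^3 + 27 b^2 = 4*2^3 + 27*14^2 = 32 + 5292 = 5324
Delta = -16 * (5324) = -85184
Delta mod 23 = 8

Delta = 8 (mod 23)


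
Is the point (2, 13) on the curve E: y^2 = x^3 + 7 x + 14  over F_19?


Check whether y^2 = x^3 + 7 x + 14 (mod 19) for (x, y) = (2, 13).
LHS: y^2 = 13^2 mod 19 = 17
RHS: x^3 + 7 x + 14 = 2^3 + 7*2 + 14 mod 19 = 17
LHS = RHS

Yes, on the curve


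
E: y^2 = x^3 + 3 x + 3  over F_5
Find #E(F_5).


For each x in F_5, count y with y^2 = x^3 + 3 x + 3 mod 5:
  x = 3: RHS = 4, y in [2, 3]  -> 2 point(s)
  x = 4: RHS = 4, y in [2, 3]  -> 2 point(s)
Affine points: 4. Add the point at infinity: total = 5.

#E(F_5) = 5


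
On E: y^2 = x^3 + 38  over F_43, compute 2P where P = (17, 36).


Doubling: s = (3 x1^2 + a) / (2 y1)
s = (3*17^2 + 0) / (2*36) mod 43 = 21
x3 = s^2 - 2 x1 mod 43 = 21^2 - 2*17 = 20
y3 = s (x1 - x3) - y1 mod 43 = 21 * (17 - 20) - 36 = 30

2P = (20, 30)


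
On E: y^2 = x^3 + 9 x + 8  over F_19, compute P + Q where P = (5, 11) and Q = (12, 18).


P != Q, so use the chord formula.
s = (y2 - y1) / (x2 - x1) = (7) / (7) mod 19 = 1
x3 = s^2 - x1 - x2 mod 19 = 1^2 - 5 - 12 = 3
y3 = s (x1 - x3) - y1 mod 19 = 1 * (5 - 3) - 11 = 10

P + Q = (3, 10)


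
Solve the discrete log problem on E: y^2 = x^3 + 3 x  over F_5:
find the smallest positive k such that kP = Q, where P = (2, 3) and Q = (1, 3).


Enumerate multiples of P until we hit Q = (1, 3):
  1P = (2, 3)
  2P = (1, 2)
  3P = (3, 1)
  4P = (4, 1)
  5P = (0, 0)
  6P = (4, 4)
  7P = (3, 4)
  8P = (1, 3)
Match found at i = 8.

k = 8


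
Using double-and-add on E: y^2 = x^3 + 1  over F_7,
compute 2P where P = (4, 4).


k = 2 = 10_2 (binary, LSB first: 01)
Double-and-add from P = (4, 4):
  bit 0 = 0: acc unchanged = O
  bit 1 = 1: acc = O + (0, 6) = (0, 6)

2P = (0, 6)


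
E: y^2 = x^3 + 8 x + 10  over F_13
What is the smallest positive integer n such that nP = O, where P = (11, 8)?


Compute successive multiples of P until we hit O:
  1P = (11, 8)
  2P = (8, 12)
  3P = (3, 3)
  4P = (0, 7)
  5P = (12, 12)
  6P = (6, 12)
  7P = (6, 1)
  8P = (12, 1)
  ... (continuing to 13P)
  13P = O

ord(P) = 13


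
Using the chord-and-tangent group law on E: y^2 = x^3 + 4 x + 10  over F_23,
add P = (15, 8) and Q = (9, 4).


P != Q, so use the chord formula.
s = (y2 - y1) / (x2 - x1) = (19) / (17) mod 23 = 16
x3 = s^2 - x1 - x2 mod 23 = 16^2 - 15 - 9 = 2
y3 = s (x1 - x3) - y1 mod 23 = 16 * (15 - 2) - 8 = 16

P + Q = (2, 16)


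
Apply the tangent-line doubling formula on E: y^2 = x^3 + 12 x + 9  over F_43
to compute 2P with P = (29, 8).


Doubling: s = (3 x1^2 + a) / (2 y1)
s = (3*29^2 + 12) / (2*8) mod 43 = 16
x3 = s^2 - 2 x1 mod 43 = 16^2 - 2*29 = 26
y3 = s (x1 - x3) - y1 mod 43 = 16 * (29 - 26) - 8 = 40

2P = (26, 40)


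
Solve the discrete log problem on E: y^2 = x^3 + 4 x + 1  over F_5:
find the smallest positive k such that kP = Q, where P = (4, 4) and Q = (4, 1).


Enumerate multiples of P until we hit Q = (4, 1):
  1P = (4, 4)
  2P = (3, 0)
  3P = (4, 1)
Match found at i = 3.

k = 3


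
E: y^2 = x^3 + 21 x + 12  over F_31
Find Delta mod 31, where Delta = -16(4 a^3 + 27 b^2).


4 a^3 + 27 b^2 = 4*21^3 + 27*12^2 = 37044 + 3888 = 40932
Delta = -16 * (40932) = -654912
Delta mod 31 = 25

Delta = 25 (mod 31)


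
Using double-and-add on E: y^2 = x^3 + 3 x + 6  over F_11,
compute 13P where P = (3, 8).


k = 13 = 1101_2 (binary, LSB first: 1011)
Double-and-add from P = (3, 8):
  bit 0 = 1: acc = O + (3, 8) = (3, 8)
  bit 1 = 0: acc unchanged = (3, 8)
  bit 2 = 1: acc = (3, 8) + (4, 4) = (9, 5)
  bit 3 = 1: acc = (9, 5) + (6, 8) = (8, 5)

13P = (8, 5)


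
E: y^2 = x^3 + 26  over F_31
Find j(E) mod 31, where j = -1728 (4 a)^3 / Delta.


Delta = -16(4 a^3 + 27 b^2) mod 31 = 19
-1728 * (4 a)^3 = -1728 * (4*0)^3 mod 31 = 0
j = 0 * 19^(-1) mod 31 = 0

j = 0 (mod 31)


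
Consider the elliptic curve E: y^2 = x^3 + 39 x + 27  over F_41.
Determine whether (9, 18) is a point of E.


Check whether y^2 = x^3 + 39 x + 27 (mod 41) for (x, y) = (9, 18).
LHS: y^2 = 18^2 mod 41 = 37
RHS: x^3 + 39 x + 27 = 9^3 + 39*9 + 27 mod 41 = 0
LHS != RHS

No, not on the curve


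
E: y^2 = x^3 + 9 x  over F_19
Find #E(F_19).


For each x in F_19, count y with y^2 = x^3 + 9 x + 0 mod 19:
  x = 0: RHS = 0, y in [0]  -> 1 point(s)
  x = 2: RHS = 7, y in [8, 11]  -> 2 point(s)
  x = 3: RHS = 16, y in [4, 15]  -> 2 point(s)
  x = 4: RHS = 5, y in [9, 10]  -> 2 point(s)
  x = 6: RHS = 4, y in [2, 17]  -> 2 point(s)
  x = 7: RHS = 7, y in [8, 11]  -> 2 point(s)
  x = 10: RHS = 7, y in [8, 11]  -> 2 point(s)
  x = 11: RHS = 5, y in [9, 10]  -> 2 point(s)
  x = 14: RHS = 1, y in [1, 18]  -> 2 point(s)
  x = 18: RHS = 9, y in [3, 16]  -> 2 point(s)
Affine points: 19. Add the point at infinity: total = 20.

#E(F_19) = 20


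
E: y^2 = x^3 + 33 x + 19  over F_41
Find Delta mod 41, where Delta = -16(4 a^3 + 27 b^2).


4 a^3 + 27 b^2 = 4*33^3 + 27*19^2 = 143748 + 9747 = 153495
Delta = -16 * (153495) = -2455920
Delta mod 41 = 21

Delta = 21 (mod 41)


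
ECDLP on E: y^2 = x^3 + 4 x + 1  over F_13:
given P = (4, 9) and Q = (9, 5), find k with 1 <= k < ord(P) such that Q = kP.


Enumerate multiples of P until we hit Q = (9, 5):
  1P = (4, 9)
  2P = (5, 4)
  3P = (3, 12)
  4P = (2, 11)
  5P = (8, 8)
  6P = (10, 12)
  7P = (9, 8)
  8P = (12, 3)
  9P = (0, 1)
  10P = (0, 12)
  11P = (12, 10)
  12P = (9, 5)
Match found at i = 12.

k = 12


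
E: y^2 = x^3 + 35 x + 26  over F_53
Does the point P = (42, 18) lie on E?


Check whether y^2 = x^3 + 35 x + 26 (mod 53) for (x, y) = (42, 18).
LHS: y^2 = 18^2 mod 53 = 6
RHS: x^3 + 35 x + 26 = 42^3 + 35*42 + 26 mod 53 = 6
LHS = RHS

Yes, on the curve


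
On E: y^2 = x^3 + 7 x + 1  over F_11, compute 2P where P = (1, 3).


Doubling: s = (3 x1^2 + a) / (2 y1)
s = (3*1^2 + 7) / (2*3) mod 11 = 9
x3 = s^2 - 2 x1 mod 11 = 9^2 - 2*1 = 2
y3 = s (x1 - x3) - y1 mod 11 = 9 * (1 - 2) - 3 = 10

2P = (2, 10)
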